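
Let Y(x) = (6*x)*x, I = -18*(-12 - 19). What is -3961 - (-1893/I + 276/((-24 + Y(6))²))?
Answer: -125630531/31744 ≈ -3957.6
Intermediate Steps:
I = 558 (I = -18*(-31) = 558)
Y(x) = 6*x²
-3961 - (-1893/I + 276/((-24 + Y(6))²)) = -3961 - (-1893/558 + 276/((-24 + 6*6²)²)) = -3961 - (-1893*1/558 + 276/((-24 + 6*36)²)) = -3961 - (-631/186 + 276/((-24 + 216)²)) = -3961 - (-631/186 + 276/(192²)) = -3961 - (-631/186 + 276/36864) = -3961 - (-631/186 + 276*(1/36864)) = -3961 - (-631/186 + 23/3072) = -3961 - 1*(-107453/31744) = -3961 + 107453/31744 = -125630531/31744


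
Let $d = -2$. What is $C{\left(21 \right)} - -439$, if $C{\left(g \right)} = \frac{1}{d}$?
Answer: $\frac{877}{2} \approx 438.5$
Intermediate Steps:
$C{\left(g \right)} = - \frac{1}{2}$ ($C{\left(g \right)} = \frac{1}{-2} = - \frac{1}{2}$)
$C{\left(21 \right)} - -439 = - \frac{1}{2} - -439 = - \frac{1}{2} + 439 = \frac{877}{2}$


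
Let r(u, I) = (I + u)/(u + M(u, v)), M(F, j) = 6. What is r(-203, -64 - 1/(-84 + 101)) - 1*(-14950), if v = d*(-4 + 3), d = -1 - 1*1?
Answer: 50072090/3349 ≈ 14951.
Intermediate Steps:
d = -2 (d = -1 - 1 = -2)
v = 2 (v = -2*(-4 + 3) = -2*(-1) = 2)
r(u, I) = (I + u)/(6 + u) (r(u, I) = (I + u)/(u + 6) = (I + u)/(6 + u))
r(-203, -64 - 1/(-84 + 101)) - 1*(-14950) = ((-64 - 1/(-84 + 101)) - 203)/(6 - 203) - 1*(-14950) = ((-64 - 1/17) - 203)/(-197) + 14950 = -((-64 - 1*1/17) - 203)/197 + 14950 = -((-64 - 1/17) - 203)/197 + 14950 = -(-1089/17 - 203)/197 + 14950 = -1/197*(-4540/17) + 14950 = 4540/3349 + 14950 = 50072090/3349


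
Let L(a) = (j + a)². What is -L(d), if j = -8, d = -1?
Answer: -81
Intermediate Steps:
L(a) = (-8 + a)²
-L(d) = -(-8 - 1)² = -1*(-9)² = -1*81 = -81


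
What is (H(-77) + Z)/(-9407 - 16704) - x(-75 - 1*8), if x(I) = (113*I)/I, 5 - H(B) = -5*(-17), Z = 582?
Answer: -2951045/26111 ≈ -113.02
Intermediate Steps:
H(B) = -80 (H(B) = 5 - (-5)*(-17) = 5 - 1*85 = 5 - 85 = -80)
x(I) = 113
(H(-77) + Z)/(-9407 - 16704) - x(-75 - 1*8) = (-80 + 582)/(-9407 - 16704) - 1*113 = 502/(-26111) - 113 = 502*(-1/26111) - 113 = -502/26111 - 113 = -2951045/26111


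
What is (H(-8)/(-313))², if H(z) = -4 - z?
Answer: 16/97969 ≈ 0.00016332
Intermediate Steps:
(H(-8)/(-313))² = ((-4 - 1*(-8))/(-313))² = ((-4 + 8)*(-1/313))² = (4*(-1/313))² = (-4/313)² = 16/97969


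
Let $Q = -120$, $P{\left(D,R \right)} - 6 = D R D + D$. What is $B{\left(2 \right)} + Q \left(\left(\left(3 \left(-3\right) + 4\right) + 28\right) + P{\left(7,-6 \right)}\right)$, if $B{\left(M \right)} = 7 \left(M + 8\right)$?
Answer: $31030$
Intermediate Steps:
$P{\left(D,R \right)} = 6 + D + R D^{2}$ ($P{\left(D,R \right)} = 6 + \left(D R D + D\right) = 6 + \left(R D^{2} + D\right) = 6 + \left(D + R D^{2}\right) = 6 + D + R D^{2}$)
$B{\left(M \right)} = 56 + 7 M$ ($B{\left(M \right)} = 7 \left(8 + M\right) = 56 + 7 M$)
$B{\left(2 \right)} + Q \left(\left(\left(3 \left(-3\right) + 4\right) + 28\right) + P{\left(7,-6 \right)}\right) = \left(56 + 7 \cdot 2\right) - 120 \left(\left(\left(3 \left(-3\right) + 4\right) + 28\right) + \left(6 + 7 - 6 \cdot 7^{2}\right)\right) = \left(56 + 14\right) - 120 \left(\left(\left(-9 + 4\right) + 28\right) + \left(6 + 7 - 294\right)\right) = 70 - 120 \left(\left(-5 + 28\right) + \left(6 + 7 - 294\right)\right) = 70 - 120 \left(23 - 281\right) = 70 - -30960 = 70 + 30960 = 31030$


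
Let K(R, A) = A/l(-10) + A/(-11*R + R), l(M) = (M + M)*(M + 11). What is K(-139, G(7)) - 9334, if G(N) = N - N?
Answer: -9334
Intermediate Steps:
G(N) = 0
l(M) = 2*M*(11 + M) (l(M) = (2*M)*(11 + M) = 2*M*(11 + M))
K(R, A) = -A/20 - A/(10*R) (K(R, A) = A/((2*(-10)*(11 - 10))) + A/(-11*R + R) = A/((2*(-10)*1)) + A/((-10*R)) = A/(-20) + A*(-1/(10*R)) = A*(-1/20) - A/(10*R) = -A/20 - A/(10*R))
K(-139, G(7)) - 9334 = (1/20)*0*(-2 - 1*(-139))/(-139) - 9334 = (1/20)*0*(-1/139)*(-2 + 139) - 9334 = (1/20)*0*(-1/139)*137 - 9334 = 0 - 9334 = -9334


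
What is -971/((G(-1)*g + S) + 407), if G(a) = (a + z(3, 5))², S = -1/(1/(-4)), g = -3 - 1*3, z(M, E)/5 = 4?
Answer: 971/1755 ≈ 0.55328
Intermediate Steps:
z(M, E) = 20 (z(M, E) = 5*4 = 20)
g = -6 (g = -3 - 3 = -6)
S = 4 (S = -1/(-¼) = -1*(-4) = 4)
G(a) = (20 + a)² (G(a) = (a + 20)² = (20 + a)²)
-971/((G(-1)*g + S) + 407) = -971/(((20 - 1)²*(-6) + 4) + 407) = -971/((19²*(-6) + 4) + 407) = -971/((361*(-6) + 4) + 407) = -971/((-2166 + 4) + 407) = -971/(-2162 + 407) = -971/(-1755) = -971*(-1/1755) = 971/1755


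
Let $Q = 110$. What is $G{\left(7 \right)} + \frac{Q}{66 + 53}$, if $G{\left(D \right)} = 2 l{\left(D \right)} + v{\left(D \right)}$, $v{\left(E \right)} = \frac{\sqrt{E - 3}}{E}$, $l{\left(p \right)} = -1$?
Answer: $- \frac{94}{119} \approx -0.78992$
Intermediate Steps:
$v{\left(E \right)} = \frac{\sqrt{-3 + E}}{E}$
$G{\left(D \right)} = -2 + \frac{\sqrt{-3 + D}}{D}$ ($G{\left(D \right)} = 2 \left(-1\right) + \frac{\sqrt{-3 + D}}{D} = -2 + \frac{\sqrt{-3 + D}}{D}$)
$G{\left(7 \right)} + \frac{Q}{66 + 53} = \left(-2 + \frac{\sqrt{-3 + 7}}{7}\right) + \frac{1}{66 + 53} \cdot 110 = \left(-2 + \frac{\sqrt{4}}{7}\right) + \frac{1}{119} \cdot 110 = \left(-2 + \frac{1}{7} \cdot 2\right) + \frac{1}{119} \cdot 110 = \left(-2 + \frac{2}{7}\right) + \frac{110}{119} = - \frac{12}{7} + \frac{110}{119} = - \frac{94}{119}$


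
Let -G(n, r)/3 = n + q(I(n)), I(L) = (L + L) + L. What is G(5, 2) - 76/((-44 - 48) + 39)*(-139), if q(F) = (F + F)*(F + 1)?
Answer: -87679/53 ≈ -1654.3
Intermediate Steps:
I(L) = 3*L (I(L) = 2*L + L = 3*L)
q(F) = 2*F*(1 + F) (q(F) = (2*F)*(1 + F) = 2*F*(1 + F))
G(n, r) = -3*n - 18*n*(1 + 3*n) (G(n, r) = -3*(n + 2*(3*n)*(1 + 3*n)) = -3*(n + 6*n*(1 + 3*n)) = -3*n - 18*n*(1 + 3*n))
G(5, 2) - 76/((-44 - 48) + 39)*(-139) = 3*5*(-7 - 18*5) - 76/((-44 - 48) + 39)*(-139) = 3*5*(-7 - 90) - 76/(-92 + 39)*(-139) = 3*5*(-97) - 76/(-53)*(-139) = -1455 - 76*(-1/53)*(-139) = -1455 + (76/53)*(-139) = -1455 - 10564/53 = -87679/53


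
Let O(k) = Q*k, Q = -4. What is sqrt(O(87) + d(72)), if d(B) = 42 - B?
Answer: 3*I*sqrt(42) ≈ 19.442*I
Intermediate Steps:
O(k) = -4*k
sqrt(O(87) + d(72)) = sqrt(-4*87 + (42 - 1*72)) = sqrt(-348 + (42 - 72)) = sqrt(-348 - 30) = sqrt(-378) = 3*I*sqrt(42)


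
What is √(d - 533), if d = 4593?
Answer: 2*√1015 ≈ 63.718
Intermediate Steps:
√(d - 533) = √(4593 - 533) = √4060 = 2*√1015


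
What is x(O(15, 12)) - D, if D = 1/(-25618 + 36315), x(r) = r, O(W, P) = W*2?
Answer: 320909/10697 ≈ 30.000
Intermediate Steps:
O(W, P) = 2*W
D = 1/10697 ≈ 9.3484e-5
x(O(15, 12)) - D = 2*15 - 1*1/10697 = 30 - 1/10697 = 320909/10697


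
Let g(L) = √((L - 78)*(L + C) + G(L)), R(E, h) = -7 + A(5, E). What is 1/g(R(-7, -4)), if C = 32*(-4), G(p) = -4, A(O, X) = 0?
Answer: √11471/11471 ≈ 0.0093368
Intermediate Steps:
C = -128
R(E, h) = -7 (R(E, h) = -7 + 0 = -7)
g(L) = √(-4 + (-128 + L)*(-78 + L)) (g(L) = √((L - 78)*(L - 128) - 4) = √((-78 + L)*(-128 + L) - 4) = √((-128 + L)*(-78 + L) - 4) = √(-4 + (-128 + L)*(-78 + L)))
1/g(R(-7, -4)) = 1/(√(9980 + (-7)² - 206*(-7))) = 1/(√(9980 + 49 + 1442)) = 1/(√11471) = √11471/11471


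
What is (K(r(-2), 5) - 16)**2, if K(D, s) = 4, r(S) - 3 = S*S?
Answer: 144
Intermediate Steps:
r(S) = 3 + S**2 (r(S) = 3 + S*S = 3 + S**2)
(K(r(-2), 5) - 16)**2 = (4 - 16)**2 = (-12)**2 = 144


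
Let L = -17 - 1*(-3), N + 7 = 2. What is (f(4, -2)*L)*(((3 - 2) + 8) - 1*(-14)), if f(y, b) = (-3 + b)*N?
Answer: -8050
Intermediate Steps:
N = -5 (N = -7 + 2 = -5)
f(y, b) = 15 - 5*b (f(y, b) = (-3 + b)*(-5) = 15 - 5*b)
L = -14 (L = -17 + 3 = -14)
(f(4, -2)*L)*(((3 - 2) + 8) - 1*(-14)) = ((15 - 5*(-2))*(-14))*(((3 - 2) + 8) - 1*(-14)) = ((15 + 10)*(-14))*((1 + 8) + 14) = (25*(-14))*(9 + 14) = -350*23 = -8050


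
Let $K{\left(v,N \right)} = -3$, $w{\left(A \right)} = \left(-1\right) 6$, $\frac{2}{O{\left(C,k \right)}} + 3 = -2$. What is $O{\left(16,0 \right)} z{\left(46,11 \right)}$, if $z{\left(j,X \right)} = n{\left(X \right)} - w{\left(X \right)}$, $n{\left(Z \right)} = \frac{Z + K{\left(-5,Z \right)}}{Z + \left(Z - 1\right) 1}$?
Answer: $- \frac{268}{105} \approx -2.5524$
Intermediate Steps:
$O{\left(C,k \right)} = - \frac{2}{5}$ ($O{\left(C,k \right)} = \frac{2}{-3 - 2} = \frac{2}{-5} = 2 \left(- \frac{1}{5}\right) = - \frac{2}{5}$)
$w{\left(A \right)} = -6$
$n{\left(Z \right)} = \frac{-3 + Z}{-1 + 2 Z}$ ($n{\left(Z \right)} = \frac{Z - 3}{Z + \left(Z - 1\right) 1} = \frac{-3 + Z}{Z + \left(-1 + Z\right) 1} = \frac{-3 + Z}{Z + \left(-1 + Z\right)} = \frac{-3 + Z}{-1 + 2 Z}$)
$z{\left(j,X \right)} = 6 + \frac{-3 + X}{-1 + 2 X}$ ($z{\left(j,X \right)} = \frac{-3 + X}{-1 + 2 X} - -6 = \frac{-3 + X}{-1 + 2 X} + 6 = 6 + \frac{-3 + X}{-1 + 2 X}$)
$O{\left(16,0 \right)} z{\left(46,11 \right)} = - \frac{2 \frac{-9 + 13 \cdot 11}{-1 + 2 \cdot 11}}{5} = - \frac{2 \frac{-9 + 143}{-1 + 22}}{5} = - \frac{2 \cdot \frac{1}{21} \cdot 134}{5} = \left(- \frac{2}{5}\right) \frac{134}{21} = - \frac{268}{105}$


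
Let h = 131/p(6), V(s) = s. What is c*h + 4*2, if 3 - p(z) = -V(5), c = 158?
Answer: 10381/4 ≈ 2595.3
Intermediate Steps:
p(z) = 8 (p(z) = 3 - (-1)*5 = 3 - 1*(-5) = 3 + 5 = 8)
h = 131/8 ≈ 16.375
c*h + 4*2 = 158*(131/8) + 4*2 = 10349/4 + 8 = 10381/4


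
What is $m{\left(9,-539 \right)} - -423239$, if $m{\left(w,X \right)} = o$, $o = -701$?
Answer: $422538$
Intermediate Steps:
$m{\left(w,X \right)} = -701$
$m{\left(9,-539 \right)} - -423239 = -701 - -423239 = -701 + 423239 = 422538$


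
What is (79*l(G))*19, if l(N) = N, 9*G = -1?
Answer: -1501/9 ≈ -166.78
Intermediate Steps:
G = -⅑ (G = (⅑)*(-1) = -⅑ ≈ -0.11111)
(79*l(G))*19 = (79*(-⅑))*19 = -79/9*19 = -1501/9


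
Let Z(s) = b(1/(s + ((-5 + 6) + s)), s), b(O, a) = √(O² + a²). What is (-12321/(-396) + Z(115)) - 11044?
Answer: -484567/44 + √705699226/231 ≈ -10898.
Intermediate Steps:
Z(s) = √(s² + (1 + 2*s)⁻²) (Z(s) = √((1/(s + ((-5 + 6) + s)))² + s²) = √((1/(s + (1 + s)))² + s²) = √((1/(1 + 2*s))² + s²) = √((1 + 2*s)⁻² + s²) = √(s² + (1 + 2*s)⁻²))
(-12321/(-396) + Z(115)) - 11044 = (-12321/(-396) + √(115² + (1 + 2*115)⁻²)) - 11044 = (-12321*(-1/396) + √(13225 + (1 + 230)⁻²)) - 11044 = (1369/44 + √(13225 + 231⁻²)) - 11044 = (1369/44 + √(13225 + 1/53361)) - 11044 = (1369/44 + √(705699226/53361)) - 11044 = (1369/44 + √705699226/231) - 11044 = -484567/44 + √705699226/231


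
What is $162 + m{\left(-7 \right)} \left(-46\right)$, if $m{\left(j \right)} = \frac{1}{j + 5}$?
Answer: $185$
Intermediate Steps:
$m{\left(j \right)} = \frac{1}{5 + j}$
$162 + m{\left(-7 \right)} \left(-46\right) = 162 + \frac{1}{5 - 7} \left(-46\right) = 162 + \frac{1}{-2} \left(-46\right) = 162 - -23 = 162 + 23 = 185$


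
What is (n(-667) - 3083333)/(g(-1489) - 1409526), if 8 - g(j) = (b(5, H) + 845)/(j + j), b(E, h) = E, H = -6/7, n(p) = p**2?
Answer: 3928643116/2098771877 ≈ 1.8719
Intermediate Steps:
H = -6/7 (H = -6*1/7 = -6/7 ≈ -0.85714)
g(j) = 8 - 425/j (g(j) = 8 - (5 + 845)/(j + j) = 8 - 850/(2*j) = 8 - 850*1/(2*j) = 8 - 425/j)
(n(-667) - 3083333)/(g(-1489) - 1409526) = ((-667)**2 - 3083333)/((8 - 425/(-1489)) - 1409526) = (444889 - 3083333)/((8 - 425*(-1/1489)) - 1409526) = -2638444/((8 + 425/1489) - 1409526) = -2638444/(12337/1489 - 1409526) = -2638444/(-2098771877/1489) = -2638444*(-1489/2098771877) = 3928643116/2098771877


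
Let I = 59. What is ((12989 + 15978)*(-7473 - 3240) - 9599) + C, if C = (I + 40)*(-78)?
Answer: -310340792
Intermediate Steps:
C = -7722 (C = (59 + 40)*(-78) = 99*(-78) = -7722)
((12989 + 15978)*(-7473 - 3240) - 9599) + C = ((12989 + 15978)*(-7473 - 3240) - 9599) - 7722 = (28967*(-10713) - 9599) - 7722 = (-310323471 - 9599) - 7722 = -310333070 - 7722 = -310340792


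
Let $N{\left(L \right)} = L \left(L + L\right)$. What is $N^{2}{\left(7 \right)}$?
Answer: $9604$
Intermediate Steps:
$N{\left(L \right)} = 2 L^{2}$ ($N{\left(L \right)} = L 2 L = 2 L^{2}$)
$N^{2}{\left(7 \right)} = \left(2 \cdot 7^{2}\right)^{2} = \left(2 \cdot 49\right)^{2} = 98^{2} = 9604$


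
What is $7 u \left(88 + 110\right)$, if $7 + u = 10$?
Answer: $4158$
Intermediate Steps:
$u = 3$ ($u = -7 + 10 = 3$)
$7 u \left(88 + 110\right) = 7 \cdot 3 \left(88 + 110\right) = 21 \cdot 198 = 4158$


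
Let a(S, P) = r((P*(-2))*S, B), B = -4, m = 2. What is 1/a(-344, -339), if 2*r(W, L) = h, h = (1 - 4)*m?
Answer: -1/3 ≈ -0.33333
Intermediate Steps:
h = -6 (h = (1 - 4)*2 = -3*2 = -6)
r(W, L) = -3 (r(W, L) = (1/2)*(-6) = -3)
a(S, P) = -3
1/a(-344, -339) = 1/(-3) = -1/3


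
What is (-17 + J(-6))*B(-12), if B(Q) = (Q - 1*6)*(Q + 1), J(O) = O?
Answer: -4554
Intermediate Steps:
B(Q) = (1 + Q)*(-6 + Q) (B(Q) = (Q - 6)*(1 + Q) = (-6 + Q)*(1 + Q) = (1 + Q)*(-6 + Q))
(-17 + J(-6))*B(-12) = (-17 - 6)*(-6 + (-12)² - 5*(-12)) = -23*(-6 + 144 + 60) = -23*198 = -4554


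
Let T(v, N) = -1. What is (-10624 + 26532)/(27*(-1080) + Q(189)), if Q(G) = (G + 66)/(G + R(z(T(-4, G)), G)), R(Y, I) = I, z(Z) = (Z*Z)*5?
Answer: -2004408/3674075 ≈ -0.54555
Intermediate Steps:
z(Z) = 5*Z² (z(Z) = Z²*5 = 5*Z²)
Q(G) = (66 + G)/(2*G) (Q(G) = (G + 66)/(G + G) = (66 + G)/((2*G)) = (66 + G)*(1/(2*G)) = (66 + G)/(2*G))
(-10624 + 26532)/(27*(-1080) + Q(189)) = (-10624 + 26532)/(27*(-1080) + (½)*(66 + 189)/189) = 15908/(-29160 + (½)*(1/189)*255) = 15908/(-29160 + 85/126) = 15908/(-3674075/126) = 15908*(-126/3674075) = -2004408/3674075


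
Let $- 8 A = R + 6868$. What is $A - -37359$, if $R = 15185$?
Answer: $\frac{276819}{8} \approx 34602.0$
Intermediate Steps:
$A = - \frac{22053}{8}$ ($A = - \frac{15185 + 6868}{8} = \left(- \frac{1}{8}\right) 22053 = - \frac{22053}{8} \approx -2756.6$)
$A - -37359 = - \frac{22053}{8} - -37359 = - \frac{22053}{8} + 37359 = \frac{276819}{8}$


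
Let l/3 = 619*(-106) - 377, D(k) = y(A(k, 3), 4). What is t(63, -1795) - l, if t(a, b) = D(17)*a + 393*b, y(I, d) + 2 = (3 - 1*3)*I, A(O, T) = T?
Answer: -507588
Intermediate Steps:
y(I, d) = -2 (y(I, d) = -2 + (3 - 1*3)*I = -2 + (3 - 3)*I = -2 + 0*I = -2 + 0 = -2)
D(k) = -2
t(a, b) = -2*a + 393*b
l = -197973 (l = 3*(619*(-106) - 377) = 3*(-65614 - 377) = 3*(-65991) = -197973)
t(63, -1795) - l = (-2*63 + 393*(-1795)) - 1*(-197973) = (-126 - 705435) + 197973 = -705561 + 197973 = -507588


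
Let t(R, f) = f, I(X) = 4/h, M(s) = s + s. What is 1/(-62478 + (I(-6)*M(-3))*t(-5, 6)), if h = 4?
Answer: -1/62514 ≈ -1.5996e-5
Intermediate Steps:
M(s) = 2*s
I(X) = 1 (I(X) = 4/4 = 4*(¼) = 1)
1/(-62478 + (I(-6)*M(-3))*t(-5, 6)) = 1/(-62478 + (1*(2*(-3)))*6) = 1/(-62478 + (1*(-6))*6) = 1/(-62478 - 6*6) = 1/(-62478 - 36) = 1/(-62514) = -1/62514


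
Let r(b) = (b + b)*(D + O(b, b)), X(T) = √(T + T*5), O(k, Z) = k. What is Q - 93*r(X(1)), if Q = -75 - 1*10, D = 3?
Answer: -1201 - 558*√6 ≈ -2567.8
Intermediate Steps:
X(T) = √6*√T (X(T) = √(T + 5*T) = √(6*T) = √6*√T)
Q = -85 (Q = -75 - 10 = -85)
r(b) = 2*b*(3 + b) (r(b) = (b + b)*(3 + b) = (2*b)*(3 + b) = 2*b*(3 + b))
Q - 93*r(X(1)) = -85 - 186*√6*√1*(3 + √6*√1) = -85 - 186*√6*1*(3 + √6*1) = -85 - 186*√6*(3 + √6)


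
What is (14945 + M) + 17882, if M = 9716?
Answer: 42543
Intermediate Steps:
(14945 + M) + 17882 = (14945 + 9716) + 17882 = 24661 + 17882 = 42543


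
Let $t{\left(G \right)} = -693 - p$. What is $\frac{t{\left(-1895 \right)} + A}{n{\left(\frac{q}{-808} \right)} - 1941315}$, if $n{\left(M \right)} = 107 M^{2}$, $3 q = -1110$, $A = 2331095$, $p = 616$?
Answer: $- \frac{380258351776}{316850006965} \approx -1.2001$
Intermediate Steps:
$q = -370$ ($q = \frac{1}{3} \left(-1110\right) = -370$)
$t{\left(G \right)} = -1309$ ($t{\left(G \right)} = -693 - 616 = -1309$)
$\frac{t{\left(-1895 \right)} + A}{n{\left(\frac{q}{-808} \right)} - 1941315} = \frac{-1309 + 2331095}{107 \left(- \frac{370}{-808}\right)^{2} - 1941315} = \frac{2329786}{107 \left(\left(-370\right) \left(- \frac{1}{808}\right)\right)^{2} + \left(-2329472 + 388157\right)} = \frac{2329786}{107 \left(\frac{185}{404}\right)^{2} - 1941315} = \frac{2329786}{107 \cdot \frac{34225}{163216} - 1941315} = \frac{2329786}{\frac{3662075}{163216} - 1941315} = \frac{2329786}{- \frac{316850006965}{163216}} = 2329786 \left(- \frac{163216}{316850006965}\right) = - \frac{380258351776}{316850006965}$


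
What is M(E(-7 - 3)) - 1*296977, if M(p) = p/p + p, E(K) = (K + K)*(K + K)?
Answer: -296576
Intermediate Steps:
E(K) = 4*K**2 (E(K) = (2*K)*(2*K) = 4*K**2)
M(p) = 1 + p
M(E(-7 - 3)) - 1*296977 = (1 + 4*(-7 - 3)**2) - 1*296977 = (1 + 4*(-10)**2) - 296977 = (1 + 4*100) - 296977 = (1 + 400) - 296977 = 401 - 296977 = -296576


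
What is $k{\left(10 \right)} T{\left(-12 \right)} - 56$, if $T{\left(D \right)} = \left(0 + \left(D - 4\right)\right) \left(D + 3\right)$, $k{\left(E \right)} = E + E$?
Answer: $2824$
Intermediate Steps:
$k{\left(E \right)} = 2 E$
$T{\left(D \right)} = \left(-4 + D\right) \left(3 + D\right)$ ($T{\left(D \right)} = \left(0 + \left(D - 4\right)\right) \left(3 + D\right) = \left(0 + \left(-4 + D\right)\right) \left(3 + D\right) = \left(-4 + D\right) \left(3 + D\right)$)
$k{\left(10 \right)} T{\left(-12 \right)} - 56 = 2 \cdot 10 \left(-12 + \left(-12\right)^{2} - -12\right) - 56 = 20 \left(-12 + 144 + 12\right) - 56 = 20 \cdot 144 - 56 = 2880 - 56 = 2824$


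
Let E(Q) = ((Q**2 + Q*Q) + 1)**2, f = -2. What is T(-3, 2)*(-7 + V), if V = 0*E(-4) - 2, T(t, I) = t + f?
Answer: 45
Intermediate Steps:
T(t, I) = -2 + t (T(t, I) = t - 2 = -2 + t)
E(Q) = (1 + 2*Q**2)**2 (E(Q) = ((Q**2 + Q**2) + 1)**2 = (2*Q**2 + 1)**2 = (1 + 2*Q**2)**2)
V = -2 (V = 0*(1 + 2*(-4)**2)**2 - 2 = 0*(1 + 2*16)**2 - 2 = 0*(1 + 32)**2 - 2 = 0*33**2 - 2 = 0*1089 - 2 = 0 - 2 = -2)
T(-3, 2)*(-7 + V) = (-2 - 3)*(-7 - 2) = -5*(-9) = 45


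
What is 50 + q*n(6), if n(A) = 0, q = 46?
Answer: 50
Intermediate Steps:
50 + q*n(6) = 50 + 46*0 = 50 + 0 = 50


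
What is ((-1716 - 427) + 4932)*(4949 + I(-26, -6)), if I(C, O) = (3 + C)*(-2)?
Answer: 13931055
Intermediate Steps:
I(C, O) = -6 - 2*C
((-1716 - 427) + 4932)*(4949 + I(-26, -6)) = ((-1716 - 427) + 4932)*(4949 + (-6 - 2*(-26))) = (-2143 + 4932)*(4949 + (-6 + 52)) = 2789*(4949 + 46) = 2789*4995 = 13931055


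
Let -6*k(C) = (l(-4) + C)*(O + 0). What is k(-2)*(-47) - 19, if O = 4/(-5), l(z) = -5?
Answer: 373/15 ≈ 24.867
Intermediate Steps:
O = -⅘ (O = 4*(-⅕) = -⅘ ≈ -0.80000)
k(C) = -⅔ + 2*C/15 (k(C) = -(-5 + C)*(-⅘ + 0)/6 = -(-5 + C)*(-4)/(6*5) = -(4 - 4*C/5)/6 = -⅔ + 2*C/15)
k(-2)*(-47) - 19 = (-⅔ + (2/15)*(-2))*(-47) - 19 = (-⅔ - 4/15)*(-47) - 19 = -14/15*(-47) - 19 = 658/15 - 19 = 373/15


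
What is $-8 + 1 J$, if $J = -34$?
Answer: $-42$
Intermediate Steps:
$-8 + 1 J = -8 + 1 \left(-34\right) = -8 - 34 = -42$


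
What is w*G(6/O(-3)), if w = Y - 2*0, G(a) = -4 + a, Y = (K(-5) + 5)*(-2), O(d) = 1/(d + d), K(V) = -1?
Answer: 320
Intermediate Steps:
O(d) = 1/(2*d)
Y = -8 (Y = (-1 + 5)*(-2) = 4*(-2) = -8)
w = -8 (w = -8 - 2*0 = -8 + 0 = -8)
w*G(6/O(-3)) = -8*(-4 + 6/(((½)/(-3)))) = -8*(-4 + 6/(((½)*(-⅓)))) = -8*(-4 + 6/(-⅙)) = -8*(-4 + 6*(-6)) = -8*(-4 - 36) = -8*(-40) = 320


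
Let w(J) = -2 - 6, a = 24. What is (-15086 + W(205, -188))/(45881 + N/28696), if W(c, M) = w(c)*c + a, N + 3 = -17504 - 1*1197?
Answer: -59910074/164572809 ≈ -0.36403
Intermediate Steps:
w(J) = -8
N = -18704 (N = -3 + (-17504 - 1*1197) = -3 + (-17504 - 1197) = -3 - 18701 = -18704)
W(c, M) = 24 - 8*c (W(c, M) = -8*c + 24 = 24 - 8*c)
(-15086 + W(205, -188))/(45881 + N/28696) = (-15086 + (24 - 8*205))/(45881 - 18704/28696) = (-15086 + (24 - 1640))/(45881 - 18704*1/28696) = (-15086 - 1616)/(45881 - 2338/3587) = -16702/164572809/3587 = -16702*3587/164572809 = -59910074/164572809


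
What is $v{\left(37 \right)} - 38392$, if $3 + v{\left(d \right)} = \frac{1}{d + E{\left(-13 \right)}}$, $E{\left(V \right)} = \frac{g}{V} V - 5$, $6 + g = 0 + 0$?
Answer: $- \frac{998269}{26} \approx -38395.0$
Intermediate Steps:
$g = -6$ ($g = -6 + \left(0 + 0\right) = -6 + 0 = -6$)
$E{\left(V \right)} = -11$ ($E{\left(V \right)} = - \frac{6}{V} V - 5 = -6 - 5 = -11$)
$v{\left(d \right)} = -3 + \frac{1}{-11 + d}$ ($v{\left(d \right)} = -3 + \frac{1}{d - 11} = -3 + \frac{1}{-11 + d}$)
$v{\left(37 \right)} - 38392 = \frac{34 - 111}{-11 + 37} - 38392 = \frac{34 - 111}{26} - 38392 = \frac{1}{26} \left(-77\right) - 38392 = - \frac{77}{26} - 38392 = - \frac{998269}{26}$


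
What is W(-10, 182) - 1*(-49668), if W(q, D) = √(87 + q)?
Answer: 49668 + √77 ≈ 49677.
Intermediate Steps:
W(-10, 182) - 1*(-49668) = √(87 - 10) - 1*(-49668) = √77 + 49668 = 49668 + √77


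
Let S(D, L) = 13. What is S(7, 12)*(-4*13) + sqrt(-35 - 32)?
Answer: -676 + I*sqrt(67) ≈ -676.0 + 8.1853*I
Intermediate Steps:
S(7, 12)*(-4*13) + sqrt(-35 - 32) = 13*(-4*13) + sqrt(-35 - 32) = 13*(-52) + sqrt(-67) = -676 + I*sqrt(67)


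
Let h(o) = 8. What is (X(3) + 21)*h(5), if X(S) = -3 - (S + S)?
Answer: 96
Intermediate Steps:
X(S) = -3 - 2*S
(X(3) + 21)*h(5) = ((-3 - 2*3) + 21)*8 = ((-3 - 6) + 21)*8 = (-9 + 21)*8 = 12*8 = 96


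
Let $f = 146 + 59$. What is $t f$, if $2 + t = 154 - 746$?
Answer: $-121770$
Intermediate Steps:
$t = -594$ ($t = -2 + \left(154 - 746\right) = -2 - 592 = -594$)
$f = 205$
$t f = \left(-594\right) 205 = -121770$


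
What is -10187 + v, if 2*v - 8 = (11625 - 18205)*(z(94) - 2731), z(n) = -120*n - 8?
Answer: 46112327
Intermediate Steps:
z(n) = -8 - 120*n
v = 46122514 (v = 4 + ((11625 - 18205)*((-8 - 120*94) - 2731))/2 = 4 + (-6580*((-8 - 11280) - 2731))/2 = 4 + (-6580*(-11288 - 2731))/2 = 4 + (-6580*(-14019))/2 = 4 + (1/2)*92245020 = 4 + 46122510 = 46122514)
-10187 + v = -10187 + 46122514 = 46112327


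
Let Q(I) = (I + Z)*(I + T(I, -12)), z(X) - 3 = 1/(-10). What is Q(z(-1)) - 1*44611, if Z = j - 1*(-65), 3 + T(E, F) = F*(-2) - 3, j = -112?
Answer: -4553269/100 ≈ -45533.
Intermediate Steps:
T(E, F) = -6 - 2*F (T(E, F) = -3 + (F*(-2) - 3) = -3 + (-2*F - 3) = -3 + (-3 - 2*F) = -6 - 2*F)
Z = -47 (Z = -112 - 1*(-65) = -112 + 65 = -47)
z(X) = 29/10 (z(X) = 3 + 1/(-10) = 3 - ⅒ = 29/10)
Q(I) = (-47 + I)*(18 + I) (Q(I) = (I - 47)*(I + (-6 - 2*(-12))) = (-47 + I)*(I + (-6 + 24)) = (-47 + I)*(I + 18) = (-47 + I)*(18 + I))
Q(z(-1)) - 1*44611 = (-846 + (29/10)² - 29*29/10) - 1*44611 = (-846 + 841/100 - 841/10) - 44611 = -92169/100 - 44611 = -4553269/100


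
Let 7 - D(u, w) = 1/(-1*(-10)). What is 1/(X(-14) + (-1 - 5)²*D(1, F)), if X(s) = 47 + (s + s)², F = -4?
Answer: 5/5397 ≈ 0.00092644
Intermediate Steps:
D(u, w) = 69/10 (D(u, w) = 7 - 1/((-1*(-10))) = 7 - 1/10 = 7 - 1*⅒ = 7 - ⅒ = 69/10)
X(s) = 47 + 4*s² (X(s) = 47 + (2*s)² = 47 + 4*s²)
1/(X(-14) + (-1 - 5)²*D(1, F)) = 1/((47 + 4*(-14)²) + (-1 - 5)²*(69/10)) = 1/((47 + 4*196) + (-6)²*(69/10)) = 1/((47 + 784) + 36*(69/10)) = 1/(831 + 1242/5) = 1/(5397/5) = 5/5397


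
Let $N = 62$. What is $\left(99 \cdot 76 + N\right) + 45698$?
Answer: $53284$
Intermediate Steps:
$\left(99 \cdot 76 + N\right) + 45698 = \left(99 \cdot 76 + 62\right) + 45698 = \left(7524 + 62\right) + 45698 = 7586 + 45698 = 53284$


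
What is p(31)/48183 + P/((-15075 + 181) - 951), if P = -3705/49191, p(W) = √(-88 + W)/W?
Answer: 13/2734847 + I*√57/1493673 ≈ 4.7535e-6 + 5.0545e-6*I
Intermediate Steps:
p(W) = √(-88 + W)/W
P = -65/863 (P = -3705*1/49191 = -65/863 ≈ -0.075319)
p(31)/48183 + P/((-15075 + 181) - 951) = (√(-88 + 31)/31)/48183 - 65/(863*((-15075 + 181) - 951)) = (√(-57)/31)*(1/48183) - 65/(863*(-14894 - 951)) = ((I*√57)/31)*(1/48183) - 65/863/(-15845) = (I*√57/31)*(1/48183) - 65/863*(-1/15845) = I*√57/1493673 + 13/2734847 = 13/2734847 + I*√57/1493673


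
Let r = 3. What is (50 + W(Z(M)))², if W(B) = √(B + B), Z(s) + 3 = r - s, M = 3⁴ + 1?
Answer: 2336 + 200*I*√41 ≈ 2336.0 + 1280.6*I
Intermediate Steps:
M = 82 (M = 81 + 1 = 82)
Z(s) = -s (Z(s) = -3 + (3 - s) = -s)
W(B) = √2*√B (W(B) = √(2*B) = √2*√B)
(50 + W(Z(M)))² = (50 + √2*√(-1*82))² = (50 + √2*√(-82))² = (50 + √2*(I*√82))² = (50 + 2*I*√41)²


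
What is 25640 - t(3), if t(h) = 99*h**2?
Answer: 24749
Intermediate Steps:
25640 - t(3) = 25640 - 99*3**2 = 25640 - 99*9 = 25640 - 1*891 = 25640 - 891 = 24749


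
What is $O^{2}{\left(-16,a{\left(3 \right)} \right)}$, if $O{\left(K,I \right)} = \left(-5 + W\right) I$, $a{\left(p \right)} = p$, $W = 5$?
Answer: $0$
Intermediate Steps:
$O{\left(K,I \right)} = 0$ ($O{\left(K,I \right)} = \left(-5 + 5\right) I = 0 I = 0$)
$O^{2}{\left(-16,a{\left(3 \right)} \right)} = 0^{2} = 0$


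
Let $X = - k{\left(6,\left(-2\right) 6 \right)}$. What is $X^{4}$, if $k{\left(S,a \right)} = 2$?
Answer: $16$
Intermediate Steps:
$X = -2$ ($X = \left(-1\right) 2 = -2$)
$X^{4} = \left(-2\right)^{4} = 16$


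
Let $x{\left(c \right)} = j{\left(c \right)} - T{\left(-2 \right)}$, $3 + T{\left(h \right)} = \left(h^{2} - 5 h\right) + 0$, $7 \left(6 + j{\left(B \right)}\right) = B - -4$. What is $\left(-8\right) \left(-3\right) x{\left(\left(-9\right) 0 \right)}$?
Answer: $- \frac{2760}{7} \approx -394.29$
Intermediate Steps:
$j{\left(B \right)} = - \frac{38}{7} + \frac{B}{7}$ ($j{\left(B \right)} = -6 + \frac{B - -4}{7} = -6 + \frac{B + 4}{7} = -6 + \frac{4 + B}{7} = -6 + \left(\frac{4}{7} + \frac{B}{7}\right) = - \frac{38}{7} + \frac{B}{7}$)
$T{\left(h \right)} = -3 + h^{2} - 5 h$ ($T{\left(h \right)} = -3 + \left(\left(h^{2} - 5 h\right) + 0\right) = -3 + \left(h^{2} - 5 h\right) = -3 + h^{2} - 5 h$)
$x{\left(c \right)} = - \frac{115}{7} + \frac{c}{7}$ ($x{\left(c \right)} = \left(- \frac{38}{7} + \frac{c}{7}\right) - \left(-3 + \left(-2\right)^{2} - -10\right) = \left(- \frac{38}{7} + \frac{c}{7}\right) - \left(-3 + 4 + 10\right) = \left(- \frac{38}{7} + \frac{c}{7}\right) - 11 = - \frac{115}{7} + \frac{c}{7}$)
$\left(-8\right) \left(-3\right) x{\left(\left(-9\right) 0 \right)} = \left(-8\right) \left(-3\right) \left(- \frac{115}{7} + \frac{\left(-9\right) 0}{7}\right) = 24 \left(- \frac{115}{7} + \frac{1}{7} \cdot 0\right) = 24 \left(- \frac{115}{7} + 0\right) = 24 \left(- \frac{115}{7}\right) = - \frac{2760}{7}$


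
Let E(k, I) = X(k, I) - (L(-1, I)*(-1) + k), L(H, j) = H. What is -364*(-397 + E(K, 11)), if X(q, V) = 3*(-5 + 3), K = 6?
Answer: 149240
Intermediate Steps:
X(q, V) = -6 (X(q, V) = 3*(-2) = -6)
E(k, I) = -7 - k (E(k, I) = -6 - (-1*(-1) + k) = -6 - (1 + k) = -6 + (-1 - k) = -7 - k)
-364*(-397 + E(K, 11)) = -364*(-397 + (-7 - 1*6)) = -364*(-397 + (-7 - 6)) = -364*(-397 - 13) = -364*(-410) = 149240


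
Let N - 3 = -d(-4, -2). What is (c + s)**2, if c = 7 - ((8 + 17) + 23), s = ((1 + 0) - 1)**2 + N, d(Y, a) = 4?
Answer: 1764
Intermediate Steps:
N = -1 (N = 3 - 1*4 = 3 - 4 = -1)
s = -1 (s = ((1 + 0) - 1)**2 - 1 = (1 - 1)**2 - 1 = 0**2 - 1 = 0 - 1 = -1)
c = -41 (c = 7 - (25 + 23) = 7 - 1*48 = 7 - 48 = -41)
(c + s)**2 = (-41 - 1)**2 = (-42)**2 = 1764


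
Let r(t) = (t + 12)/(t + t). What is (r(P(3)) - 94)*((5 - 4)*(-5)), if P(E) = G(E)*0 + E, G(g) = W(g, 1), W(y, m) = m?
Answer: 915/2 ≈ 457.50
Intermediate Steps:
G(g) = 1
P(E) = E (P(E) = 1*0 + E = 0 + E = E)
r(t) = (12 + t)/(2*t) (r(t) = (12 + t)/((2*t)) = (12 + t)*(1/(2*t)) = (12 + t)/(2*t))
(r(P(3)) - 94)*((5 - 4)*(-5)) = ((½)*(12 + 3)/3 - 94)*((5 - 4)*(-5)) = ((½)*(⅓)*15 - 94)*(1*(-5)) = (5/2 - 94)*(-5) = -183/2*(-5) = 915/2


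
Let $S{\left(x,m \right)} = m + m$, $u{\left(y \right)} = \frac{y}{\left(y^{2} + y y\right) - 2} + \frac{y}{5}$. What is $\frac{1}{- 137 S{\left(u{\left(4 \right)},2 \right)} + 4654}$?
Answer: $\frac{1}{4106} \approx 0.00024355$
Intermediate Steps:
$u{\left(y \right)} = \frac{y}{5} + \frac{y}{-2 + 2 y^{2}}$ ($u{\left(y \right)} = \frac{y}{\left(y^{2} + y^{2}\right) - 2} + y \frac{1}{5} = \frac{y}{2 y^{2} - 2} + \frac{y}{5} = \frac{y}{-2 + 2 y^{2}} + \frac{y}{5} = \frac{y}{5} + \frac{y}{-2 + 2 y^{2}}$)
$S{\left(x,m \right)} = 2 m$
$\frac{1}{- 137 S{\left(u{\left(4 \right)},2 \right)} + 4654} = \frac{1}{- 137 \cdot 2 \cdot 2 + 4654} = \frac{1}{\left(-137\right) 4 + 4654} = \frac{1}{-548 + 4654} = \frac{1}{4106}$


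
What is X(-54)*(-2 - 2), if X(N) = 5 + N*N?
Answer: -11684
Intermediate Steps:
X(N) = 5 + N²
X(-54)*(-2 - 2) = (5 + (-54)²)*(-2 - 2) = (5 + 2916)*(-4) = 2921*(-4) = -11684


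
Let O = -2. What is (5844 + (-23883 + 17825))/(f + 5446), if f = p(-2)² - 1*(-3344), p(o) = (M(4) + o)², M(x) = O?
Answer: -107/4523 ≈ -0.023657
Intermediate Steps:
M(x) = -2
p(o) = (-2 + o)²
f = 3600 (f = ((-2 - 2)²)² - 1*(-3344) = ((-4)²)² + 3344 = 16² + 3344 = 256 + 3344 = 3600)
(5844 + (-23883 + 17825))/(f + 5446) = (5844 + (-23883 + 17825))/(3600 + 5446) = (5844 - 6058)/9046 = -214*1/9046 = -107/4523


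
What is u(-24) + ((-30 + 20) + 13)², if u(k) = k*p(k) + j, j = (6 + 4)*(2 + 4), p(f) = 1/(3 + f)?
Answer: 491/7 ≈ 70.143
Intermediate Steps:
j = 60 (j = 10*6 = 60)
u(k) = 60 + k/(3 + k) (u(k) = k/(3 + k) + 60 = 60 + k/(3 + k))
u(-24) + ((-30 + 20) + 13)² = (180 + 61*(-24))/(3 - 24) + ((-30 + 20) + 13)² = (180 - 1464)/(-21) + (-10 + 13)² = -1/21*(-1284) + 3² = 428/7 + 9 = 491/7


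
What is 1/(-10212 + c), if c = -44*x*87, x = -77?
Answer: 1/284544 ≈ 3.5144e-6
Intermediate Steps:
c = 294756 (c = -44*(-77)*87 = 3388*87 = 294756)
1/(-10212 + c) = 1/(-10212 + 294756) = 1/284544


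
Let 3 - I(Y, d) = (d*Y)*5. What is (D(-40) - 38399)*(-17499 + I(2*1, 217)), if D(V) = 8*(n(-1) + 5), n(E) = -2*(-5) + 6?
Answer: 751850846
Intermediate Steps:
n(E) = 16 (n(E) = 10 + 6 = 16)
D(V) = 168 (D(V) = 8*(16 + 5) = 8*21 = 168)
I(Y, d) = 3 - 5*Y*d (I(Y, d) = 3 - d*Y*5 = 3 - Y*d*5 = 3 - 5*Y*d)
(D(-40) - 38399)*(-17499 + I(2*1, 217)) = (168 - 38399)*(-17499 + (3 - 5*2*1*217)) = -38231*(-17499 + (3 - 5*2*217)) = -38231*(-17499 + (3 - 2170)) = -38231*(-17499 - 2167) = -38231*(-19666) = 751850846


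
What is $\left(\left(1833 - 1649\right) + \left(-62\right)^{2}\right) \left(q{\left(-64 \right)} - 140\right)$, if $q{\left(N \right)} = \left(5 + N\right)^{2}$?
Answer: $13457548$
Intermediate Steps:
$\left(\left(1833 - 1649\right) + \left(-62\right)^{2}\right) \left(q{\left(-64 \right)} - 140\right) = \left(\left(1833 - 1649\right) + \left(-62\right)^{2}\right) \left(\left(5 - 64\right)^{2} - 140\right) = \left(184 + 3844\right) \left(\left(-59\right)^{2} - 140\right) = 4028 \left(3481 - 140\right) = 4028 \cdot 3341 = 13457548$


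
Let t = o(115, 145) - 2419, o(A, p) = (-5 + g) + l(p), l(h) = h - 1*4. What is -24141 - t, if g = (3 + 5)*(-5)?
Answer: -21818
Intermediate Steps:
l(h) = -4 + h (l(h) = h - 4 = -4 + h)
g = -40 (g = 8*(-5) = -40)
o(A, p) = -49 + p (o(A, p) = (-5 - 40) + (-4 + p) = -45 + (-4 + p) = -49 + p)
t = -2323 (t = (-49 + 145) - 2419 = 96 - 2419 = -2323)
-24141 - t = -24141 - 1*(-2323) = -24141 + 2323 = -21818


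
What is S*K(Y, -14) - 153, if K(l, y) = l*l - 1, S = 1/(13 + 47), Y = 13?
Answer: -751/5 ≈ -150.20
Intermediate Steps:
S = 1/60 ≈ 0.016667
K(l, y) = -1 + l² (K(l, y) = l² - 1 = -1 + l²)
S*K(Y, -14) - 153 = (-1 + 13²)/60 - 153 = (-1 + 169)/60 - 153 = (1/60)*168 - 153 = 14/5 - 153 = -751/5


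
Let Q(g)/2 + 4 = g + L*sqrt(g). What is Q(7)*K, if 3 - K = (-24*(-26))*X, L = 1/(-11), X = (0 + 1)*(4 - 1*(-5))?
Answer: -33678 + 11226*sqrt(7)/11 ≈ -30978.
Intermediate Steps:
X = 9 (X = 1*(4 + 5) = 1*9 = 9)
L = -1/11 (L = 1*(-1/11) = -1/11 ≈ -0.090909)
K = -5613 (K = 3 - (-24*(-26))*9 = 3 - 624*9 = 3 - 1*5616 = 3 - 5616 = -5613)
Q(g) = -8 + 2*g - 2*sqrt(g)/11 (Q(g) = -8 + 2*(g - sqrt(g)/11) = -8 + (2*g - 2*sqrt(g)/11) = -8 + 2*g - 2*sqrt(g)/11)
Q(7)*K = (-8 + 2*7 - 2*sqrt(7)/11)*(-5613) = (-8 + 14 - 2*sqrt(7)/11)*(-5613) = (6 - 2*sqrt(7)/11)*(-5613) = -33678 + 11226*sqrt(7)/11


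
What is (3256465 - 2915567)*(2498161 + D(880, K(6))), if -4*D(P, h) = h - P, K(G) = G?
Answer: 851692574791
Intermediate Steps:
D(P, h) = -h/4 + P/4 (D(P, h) = -(h - P)/4 = -h/4 + P/4)
(3256465 - 2915567)*(2498161 + D(880, K(6))) = (3256465 - 2915567)*(2498161 + (-¼*6 + (¼)*880)) = 340898*(2498161 + (-3/2 + 220)) = 340898*(2498161 + 437/2) = 340898*(4996759/2) = 851692574791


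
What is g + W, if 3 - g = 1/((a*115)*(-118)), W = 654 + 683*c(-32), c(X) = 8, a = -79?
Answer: 6561895629/1072030 ≈ 6121.0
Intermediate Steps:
W = 6118 (W = 654 + 683*8 = 654 + 5464 = 6118)
g = 3216089/1072030 (g = 3 - 1/(-79*115*(-118)) = 3 - 1/((-9085*(-118))) = 3 - 1/1072030 = 3216089/1072030 ≈ 3.0000)
g + W = 3216089/1072030 + 6118 = 6561895629/1072030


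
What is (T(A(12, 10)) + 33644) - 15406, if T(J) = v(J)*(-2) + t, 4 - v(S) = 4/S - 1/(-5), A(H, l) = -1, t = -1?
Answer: 91107/5 ≈ 18221.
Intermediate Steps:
v(S) = 19/5 - 4/S (v(S) = 4 - (4/S - 1/(-5)) = 4 - (4/S - 1*(-1/5)) = 4 - (4/S + 1/5) = 4 - (1/5 + 4/S) = 4 + (-1/5 - 4/S) = 19/5 - 4/S)
T(J) = -43/5 + 8/J (T(J) = (19/5 - 4/J)*(-2) - 1 = (-38/5 + 8/J) - 1 = -43/5 + 8/J)
(T(A(12, 10)) + 33644) - 15406 = ((-43/5 + 8/(-1)) + 33644) - 15406 = ((-43/5 + 8*(-1)) + 33644) - 15406 = ((-43/5 - 8) + 33644) - 15406 = (-83/5 + 33644) - 15406 = 168137/5 - 15406 = 91107/5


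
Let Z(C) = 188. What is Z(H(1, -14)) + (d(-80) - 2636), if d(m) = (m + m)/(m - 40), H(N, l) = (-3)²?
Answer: -7340/3 ≈ -2446.7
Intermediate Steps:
H(N, l) = 9
d(m) = 2*m/(-40 + m) (d(m) = (2*m)/(-40 + m) = 2*m/(-40 + m))
Z(H(1, -14)) + (d(-80) - 2636) = 188 + (2*(-80)/(-40 - 80) - 2636) = 188 + (2*(-80)/(-120) - 2636) = 188 + (2*(-80)*(-1/120) - 2636) = 188 + (4/3 - 2636) = 188 - 7904/3 = -7340/3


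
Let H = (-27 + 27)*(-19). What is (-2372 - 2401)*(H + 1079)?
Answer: -5150067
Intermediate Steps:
H = 0 (H = 0*(-19) = 0)
(-2372 - 2401)*(H + 1079) = (-2372 - 2401)*(0 + 1079) = -4773*1079 = -5150067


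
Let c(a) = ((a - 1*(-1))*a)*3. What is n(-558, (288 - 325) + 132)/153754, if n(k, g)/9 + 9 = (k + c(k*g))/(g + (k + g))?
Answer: -9483777027/7072684 ≈ -1340.9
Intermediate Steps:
c(a) = 3*a*(1 + a) (c(a) = ((a + 1)*a)*3 = ((1 + a)*a)*3 = (a*(1 + a))*3 = 3*a*(1 + a))
n(k, g) = -81 + 9*(k + 3*g*k*(1 + g*k))/(k + 2*g) (n(k, g) = -81 + 9*((k + 3*(k*g)*(1 + k*g))/(g + (k + g))) = -81 + 9*((k + 3*(g*k)*(1 + g*k))/(g + (g + k))) = -81 + 9*((k + 3*g*k*(1 + g*k))/(k + 2*g)) = -81 + 9*(k + 3*g*k*(1 + g*k))/(k + 2*g))
n(-558, (288 - 325) + 132)/153754 = (9*(-18*((288 - 325) + 132) - 8*(-558) + 3*((288 - 325) + 132)*(-558)*(1 + ((288 - 325) + 132)*(-558)))/(-558 + 2*((288 - 325) + 132)))/153754 = (9*(-18*(-37 + 132) + 4464 + 3*(-37 + 132)*(-558)*(1 + (-37 + 132)*(-558)))/(-558 + 2*(-37 + 132)))*(1/153754) = (9*(-18*95 + 4464 + 3*95*(-558)*(1 + 95*(-558)))/(-558 + 2*95))*(1/153754) = (9*(-1710 + 4464 + 3*95*(-558)*(1 - 53010))/(-558 + 190))*(1/153754) = (9*(-1710 + 4464 + 3*95*(-558)*(-53009))/(-368))*(1/153754) = (9*(-1/368)*(-1710 + 4464 + 8430021270))*(1/153754) = (9*(-1/368)*8430024024)*(1/153754) = -9483777027/46*1/153754 = -9483777027/7072684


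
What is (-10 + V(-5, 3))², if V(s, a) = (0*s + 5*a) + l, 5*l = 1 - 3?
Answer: 529/25 ≈ 21.160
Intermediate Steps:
l = -⅖ (l = (1 - 3)/5 = (⅕)*(-2) = -⅖ ≈ -0.40000)
V(s, a) = -⅖ + 5*a (V(s, a) = (0*s + 5*a) - ⅖ = (0 + 5*a) - ⅖ = 5*a - ⅖ = -⅖ + 5*a)
(-10 + V(-5, 3))² = (-10 + (-⅖ + 5*3))² = (-10 + (-⅖ + 15))² = (-10 + 73/5)² = (23/5)² = 529/25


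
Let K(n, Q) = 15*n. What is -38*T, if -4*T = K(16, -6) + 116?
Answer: 3382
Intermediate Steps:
T = -89 (T = -(15*16 + 116)/4 = -(240 + 116)/4 = -¼*356 = -89)
-38*T = -38*(-89) = 3382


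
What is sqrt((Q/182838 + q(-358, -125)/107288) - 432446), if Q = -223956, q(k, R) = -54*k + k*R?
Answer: I*sqrt(288898478310169192716709)/817346806 ≈ 657.61*I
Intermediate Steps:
q(k, R) = -54*k + R*k
sqrt((Q/182838 + q(-358, -125)/107288) - 432446) = sqrt((-223956/182838 - 358*(-54 - 125)/107288) - 432446) = sqrt((-223956*1/182838 - 358*(-179)*(1/107288)) - 432446) = sqrt((-37326/30473 + 64082*(1/107288)) - 432446) = sqrt((-37326/30473 + 32041/53644) - 432446) = sqrt(-1025930551/1634693612 - 432446) = sqrt(-706917739665503/1634693612) = I*sqrt(288898478310169192716709)/817346806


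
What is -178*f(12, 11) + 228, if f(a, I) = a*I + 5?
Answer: -24158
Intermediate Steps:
f(a, I) = 5 + I*a (f(a, I) = I*a + 5 = 5 + I*a)
-178*f(12, 11) + 228 = -178*(5 + 11*12) + 228 = -178*(5 + 132) + 228 = -178*137 + 228 = -24386 + 228 = -24158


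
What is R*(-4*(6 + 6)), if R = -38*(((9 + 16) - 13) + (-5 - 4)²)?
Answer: 169632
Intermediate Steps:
R = -3534 (R = -38*((25 - 13) + (-9)²) = -38*(12 + 81) = -38*93 = -3534)
R*(-4*(6 + 6)) = -(-14136)*(6 + 6) = -(-14136)*12 = -3534*(-48) = 169632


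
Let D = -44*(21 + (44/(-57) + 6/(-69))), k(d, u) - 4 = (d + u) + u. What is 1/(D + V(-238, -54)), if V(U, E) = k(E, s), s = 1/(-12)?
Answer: -2622/2455177 ≈ -0.0010679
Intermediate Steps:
s = -1/12 ≈ -0.083333
k(d, u) = 4 + d + 2*u (k(d, u) = 4 + ((d + u) + u) = 4 + (d + 2*u) = 4 + d + 2*u)
V(U, E) = 23/6 + E (V(U, E) = 4 + E + 2*(-1/12) = 4 + E - ⅙ = 23/6 + E)
D = -1161820/1311 (D = -44*(21 + (44*(-1/57) + 6*(-1/69))) = -44*(21 + (-44/57 - 2/23)) = -44*(21 - 1126/1311) = -44*26405/1311 = -1161820/1311 ≈ -886.21)
1/(D + V(-238, -54)) = 1/(-1161820/1311 + (23/6 - 54)) = 1/(-1161820/1311 - 301/6) = 1/(-2455177/2622) = -2622/2455177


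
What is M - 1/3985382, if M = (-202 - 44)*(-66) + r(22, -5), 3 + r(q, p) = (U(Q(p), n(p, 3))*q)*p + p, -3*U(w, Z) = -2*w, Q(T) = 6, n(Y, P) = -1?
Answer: 62921211015/3985382 ≈ 15788.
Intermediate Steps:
U(w, Z) = 2*w/3 (U(w, Z) = -(-2)*w/3 = 2*w/3)
r(q, p) = -3 + p + 4*p*q (r(q, p) = -3 + ((((⅔)*6)*q)*p + p) = -3 + ((4*q)*p + p) = -3 + (4*p*q + p) = -3 + (p + 4*p*q) = -3 + p + 4*p*q)
M = 15788 (M = (-202 - 44)*(-66) + (-3 - 5 + 4*(-5)*22) = -246*(-66) + (-3 - 5 - 440) = 16236 - 448 = 15788)
M - 1/3985382 = 15788 - 1/3985382 = 62921211015/3985382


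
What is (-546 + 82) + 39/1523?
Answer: -706633/1523 ≈ -463.97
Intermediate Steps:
(-546 + 82) + 39/1523 = -464 + 39*(1/1523) = -464 + 39/1523 = -706633/1523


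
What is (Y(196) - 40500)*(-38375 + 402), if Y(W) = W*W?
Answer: 79135732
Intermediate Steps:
Y(W) = W²
(Y(196) - 40500)*(-38375 + 402) = (196² - 40500)*(-38375 + 402) = (38416 - 40500)*(-37973) = -2084*(-37973) = 79135732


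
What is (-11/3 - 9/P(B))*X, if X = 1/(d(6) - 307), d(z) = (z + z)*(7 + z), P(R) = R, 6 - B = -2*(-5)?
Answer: 17/1812 ≈ 0.0093819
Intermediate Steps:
B = -4 (B = 6 - (-2)*(-5) = 6 - 1*10 = 6 - 10 = -4)
d(z) = 2*z*(7 + z) (d(z) = (2*z)*(7 + z) = 2*z*(7 + z))
X = -1/151 (X = 1/(2*6*(7 + 6) - 307) = 1/(2*6*13 - 307) = 1/(156 - 307) = 1/(-151) = -1/151 ≈ -0.0066225)
(-11/3 - 9/P(B))*X = (-11/3 - 9/(-4))*(-1/151) = (-11*1/3 - 9*(-1/4))*(-1/151) = (-11/3 + 9/4)*(-1/151) = -17/12*(-1/151) = 17/1812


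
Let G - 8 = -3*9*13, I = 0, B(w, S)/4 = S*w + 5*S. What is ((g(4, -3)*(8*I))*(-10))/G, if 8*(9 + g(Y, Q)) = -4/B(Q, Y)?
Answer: 0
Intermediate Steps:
B(w, S) = 20*S + 4*S*w (B(w, S) = 4*(S*w + 5*S) = 4*(5*S + S*w) = 20*S + 4*S*w)
g(Y, Q) = -9 - 1/(8*Y*(5 + Q)) (g(Y, Q) = -9 + (-4*1/(4*Y*(5 + Q)))/8 = -9 + (-1/(Y*(5 + Q)))/8 = -9 - 1/(8*Y*(5 + Q)))
G = -343 (G = 8 - 3*9*13 = 8 - 27*13 = 8 - 351 = -343)
((g(4, -3)*(8*I))*(-10))/G = ((((⅛)*(-1 - 72*4*(5 - 3))/(4*(5 - 3)))*(8*0))*(-10))/(-343) = ((((⅛)*(¼)*(-1 - 72*4*2)/2)*0)*(-10))*(-1/343) = ((((⅛)*(¼)*(½)*(-1 - 576))*0)*(-10))*(-1/343) = ((((⅛)*(¼)*(½)*(-577))*0)*(-10))*(-1/343) = (-577/64*0*(-10))*(-1/343) = (0*(-10))*(-1/343) = 0*(-1/343) = 0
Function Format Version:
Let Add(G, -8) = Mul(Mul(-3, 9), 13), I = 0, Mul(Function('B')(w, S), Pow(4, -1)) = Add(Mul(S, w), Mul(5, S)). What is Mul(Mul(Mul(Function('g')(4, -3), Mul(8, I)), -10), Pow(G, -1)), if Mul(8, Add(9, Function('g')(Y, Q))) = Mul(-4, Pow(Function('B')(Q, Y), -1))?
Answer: 0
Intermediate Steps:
Function('B')(w, S) = Add(Mul(20, S), Mul(4, S, w)) (Function('B')(w, S) = Mul(4, Add(Mul(S, w), Mul(5, S))) = Mul(4, Add(Mul(5, S), Mul(S, w))) = Add(Mul(20, S), Mul(4, S, w)))
Function('g')(Y, Q) = Add(-9, Mul(Rational(-1, 8), Pow(Y, -1), Pow(Add(5, Q), -1))) (Function('g')(Y, Q) = Add(-9, Mul(Rational(1, 8), Mul(-4, Pow(Mul(4, Y, Add(5, Q)), -1)))) = Add(-9, Mul(Rational(1, 8), Mul(-4, Mul(Rational(1, 4), Pow(Y, -1), Pow(Add(5, Q), -1))))) = Add(-9, Mul(Rational(1, 8), Mul(-1, Pow(Y, -1), Pow(Add(5, Q), -1)))) = Add(-9, Mul(Rational(-1, 8), Pow(Y, -1), Pow(Add(5, Q), -1))))
G = -343 (G = Add(8, Mul(Mul(-3, 9), 13)) = Add(8, Mul(-27, 13)) = Add(8, -351) = -343)
Mul(Mul(Mul(Function('g')(4, -3), Mul(8, I)), -10), Pow(G, -1)) = Mul(Mul(Mul(Mul(Rational(1, 8), Pow(4, -1), Pow(Add(5, -3), -1), Add(-1, Mul(-72, 4, Add(5, -3)))), Mul(8, 0)), -10), Pow(-343, -1)) = Mul(Mul(Mul(Mul(Rational(1, 8), Rational(1, 4), Pow(2, -1), Add(-1, Mul(-72, 4, 2))), 0), -10), Rational(-1, 343)) = Mul(Mul(Mul(Mul(Rational(1, 8), Rational(1, 4), Rational(1, 2), Add(-1, -576)), 0), -10), Rational(-1, 343)) = Mul(Mul(Mul(Mul(Rational(1, 8), Rational(1, 4), Rational(1, 2), -577), 0), -10), Rational(-1, 343)) = Mul(Mul(Mul(Rational(-577, 64), 0), -10), Rational(-1, 343)) = Mul(Mul(0, -10), Rational(-1, 343)) = Mul(0, Rational(-1, 343)) = 0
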